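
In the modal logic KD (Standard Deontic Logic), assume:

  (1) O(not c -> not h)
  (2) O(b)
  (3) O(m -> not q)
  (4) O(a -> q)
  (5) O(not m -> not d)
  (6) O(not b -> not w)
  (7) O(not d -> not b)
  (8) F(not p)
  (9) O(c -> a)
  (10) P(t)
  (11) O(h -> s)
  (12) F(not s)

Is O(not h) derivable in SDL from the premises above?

Yes

Premise 2 gives O(b).
Premise 7, O(not d -> not b), contraposes to O(b -> d); with O(b) we get O(d).
Premise 5 is O(not m -> not d); contrapositively O(d -> m). Since O(d) holds, K gives O(m).
Applying K to premise 3 (O(m -> not q)) and O(m) yields O(not q).
Premise 4 is O(a -> q); contrapositively O(not q -> not a). Since O(not q) holds, K gives O(not a).
Premise 9, O(c -> a), contraposes to O(not a -> not c); with O(not a) we get O(not c).
Premise 1 is O(not c -> not h); since O(not c), deontic closure gives O(not h).
Premises 6, 8, 10, 11, 12 do not contribute to this derivation.
So O(not h) follows.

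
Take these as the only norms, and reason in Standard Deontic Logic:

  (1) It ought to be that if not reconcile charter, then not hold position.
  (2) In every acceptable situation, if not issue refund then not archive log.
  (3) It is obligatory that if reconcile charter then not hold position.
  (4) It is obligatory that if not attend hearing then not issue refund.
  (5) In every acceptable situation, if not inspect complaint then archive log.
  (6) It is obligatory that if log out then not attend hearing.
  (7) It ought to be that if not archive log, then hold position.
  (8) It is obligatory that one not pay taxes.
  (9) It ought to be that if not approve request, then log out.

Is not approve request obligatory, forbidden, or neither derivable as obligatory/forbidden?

Forbidden

Premises 3 and 1 are O(reconcile_charter → ¬hold_position) and O(¬reconcile_charter → ¬hold_position); every ideal world satisfies reconcile_charter or ¬reconcile_charter, so in either case ¬hold_position holds — hence O(¬hold_position).
Premise 7 is O(¬archive_log → hold_position); contrapositively O(¬hold_position → archive_log). Since O(¬hold_position) holds, K gives O(archive_log).
Premise 2 is O(¬issue_refund → ¬archive_log); contrapositively O(archive_log → issue_refund). Since O(archive_log) holds, K gives O(issue_refund).
Premise 4, O(¬attend_hearing → ¬issue_refund), contraposes to O(issue_refund → attend_hearing); with O(issue_refund) we get O(attend_hearing).
The contrapositive of premise 6 (O(log_out → ¬attend_hearing)) is O(attend_hearing → ¬log_out), and O(attend_hearing) is already established, so O(¬log_out).
Premise 9, O(¬approve_request → log_out), contraposes to O(¬log_out → approve_request); with O(¬log_out) we get O(approve_request).
Premises 5, 8 do not contribute to this derivation.
Thus O(approve_request), which is F(¬approve_request): ¬approve_request is forbidden.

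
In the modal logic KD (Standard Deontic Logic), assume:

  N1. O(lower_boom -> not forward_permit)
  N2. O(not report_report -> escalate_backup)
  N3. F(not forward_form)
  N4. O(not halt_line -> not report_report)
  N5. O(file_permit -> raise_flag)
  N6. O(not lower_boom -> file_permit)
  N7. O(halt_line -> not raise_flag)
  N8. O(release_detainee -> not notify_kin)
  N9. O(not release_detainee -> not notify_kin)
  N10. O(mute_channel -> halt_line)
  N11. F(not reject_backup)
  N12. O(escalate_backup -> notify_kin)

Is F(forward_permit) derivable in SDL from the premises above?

Yes

By case analysis on release_detainee: premise 8 gives O(release_detainee -> not notify_kin) and premise 9 gives O(not release_detainee -> not notify_kin), so O(not notify_kin) either way.
Premise 12 is O(escalate_backup -> notify_kin); contrapositively O(not notify_kin -> not escalate_backup). Since O(not notify_kin) holds, K gives O(not escalate_backup).
Premise 2 is O(not report_report -> escalate_backup); contrapositively O(not escalate_backup -> report_report). Since O(not escalate_backup) holds, K gives O(report_report).
Premise 4, O(not halt_line -> not report_report), contraposes to O(report_report -> halt_line); with O(report_report) we get O(halt_line).
With premise 7, O(halt_line -> not raise_flag), the K-axiom yields O(not raise_flag).
Premise 5, O(file_permit -> raise_flag), contraposes to O(not raise_flag -> not file_permit); with O(not raise_flag) we get O(not file_permit).
Premise 6, O(not lower_boom -> file_permit), contraposes to O(not file_permit -> lower_boom); with O(not file_permit) we get O(lower_boom).
From O(lower_boom) and premise 1, O(lower_boom -> not forward_permit), we obtain O(not forward_permit).
Premises 3, 10, 11 do not contribute to this derivation.
So O(not forward_permit) holds, i.e. F(forward_permit). The claim follows.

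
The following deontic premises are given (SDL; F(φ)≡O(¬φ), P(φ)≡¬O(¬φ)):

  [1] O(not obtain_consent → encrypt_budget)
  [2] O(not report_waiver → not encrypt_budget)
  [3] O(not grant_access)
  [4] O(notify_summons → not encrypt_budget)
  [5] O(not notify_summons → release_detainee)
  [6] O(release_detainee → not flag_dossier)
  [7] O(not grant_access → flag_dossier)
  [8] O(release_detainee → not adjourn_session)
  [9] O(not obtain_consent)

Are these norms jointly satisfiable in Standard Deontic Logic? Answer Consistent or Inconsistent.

Inconsistent

Premise 3 states O(not grant_access) outright.
From O(not grant_access) and premise 7, O(not grant_access → flag_dossier), we obtain O(flag_dossier).
The contrapositive of premise 6 (O(release_detainee → not flag_dossier)) is O(flag_dossier → not release_detainee), and O(flag_dossier) is already established, so O(not release_detainee).
Premise 5, O(not notify_summons → release_detainee), contraposes to O(not release_detainee → notify_summons); with O(not release_detainee) we get O(notify_summons).
Applying K to premise 4 (O(notify_summons → not encrypt_budget)) and O(notify_summons) yields O(not encrypt_budget).
Premise 1 is O(not obtain_consent → encrypt_budget); contrapositively O(not encrypt_budget → obtain_consent). Since O(not encrypt_budget) holds, K gives O(obtain_consent).
However, premise 9 gives O(not obtain_consent).
We now have both O(obtain_consent) and O(not obtain_consent) — obtain_consent is simultaneously obligatory and forbidden, violating the D-axiom.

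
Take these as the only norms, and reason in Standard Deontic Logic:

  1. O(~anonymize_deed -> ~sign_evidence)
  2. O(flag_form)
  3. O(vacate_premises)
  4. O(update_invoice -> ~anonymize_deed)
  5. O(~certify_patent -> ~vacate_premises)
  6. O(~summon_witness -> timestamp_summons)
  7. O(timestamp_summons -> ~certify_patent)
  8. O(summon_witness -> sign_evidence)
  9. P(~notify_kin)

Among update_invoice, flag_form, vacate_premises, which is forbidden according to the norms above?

Premise 3 gives O(vacate_premises).
Premise 5 is O(~certify_patent -> ~vacate_premises); contrapositively O(vacate_premises -> certify_patent). Since O(vacate_premises) holds, K gives O(certify_patent).
The contrapositive of premise 7 (O(timestamp_summons -> ~certify_patent)) is O(certify_patent -> ~timestamp_summons), and O(certify_patent) is already established, so O(~timestamp_summons).
Premise 6 is O(~summon_witness -> timestamp_summons); contrapositively O(~timestamp_summons -> summon_witness). Since O(~timestamp_summons) holds, K gives O(summon_witness).
From O(summon_witness) and premise 8, O(summon_witness -> sign_evidence), we obtain O(sign_evidence).
Premise 1 is O(~anonymize_deed -> ~sign_evidence); contrapositively O(sign_evidence -> anonymize_deed). Since O(sign_evidence) holds, K gives O(anonymize_deed).
Premise 4, O(update_invoice -> ~anonymize_deed), contraposes to O(anonymize_deed -> ~update_invoice); with O(anonymize_deed) we get O(~update_invoice).
So O(~update_invoice) holds, i.e. update_invoice is forbidden. None of the other listed options is forbidden under the premises.

update_invoice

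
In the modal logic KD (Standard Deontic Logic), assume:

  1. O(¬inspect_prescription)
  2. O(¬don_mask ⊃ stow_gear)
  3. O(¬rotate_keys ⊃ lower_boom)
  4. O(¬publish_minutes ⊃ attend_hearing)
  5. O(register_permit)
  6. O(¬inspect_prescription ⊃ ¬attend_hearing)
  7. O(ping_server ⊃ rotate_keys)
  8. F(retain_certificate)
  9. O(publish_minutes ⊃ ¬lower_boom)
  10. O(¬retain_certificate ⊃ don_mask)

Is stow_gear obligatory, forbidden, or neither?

Premise 2 is O(¬don_mask ⊃ stow_gear), but O(¬don_mask) is not derivable from the premises, so it does not yield O(stow_gear).
No premise or chain of K-axiom applications forces O(stow_gear), and none forces O(¬stow_gear). So stow_gear is neither obligatory nor forbidden under these norms.

Neither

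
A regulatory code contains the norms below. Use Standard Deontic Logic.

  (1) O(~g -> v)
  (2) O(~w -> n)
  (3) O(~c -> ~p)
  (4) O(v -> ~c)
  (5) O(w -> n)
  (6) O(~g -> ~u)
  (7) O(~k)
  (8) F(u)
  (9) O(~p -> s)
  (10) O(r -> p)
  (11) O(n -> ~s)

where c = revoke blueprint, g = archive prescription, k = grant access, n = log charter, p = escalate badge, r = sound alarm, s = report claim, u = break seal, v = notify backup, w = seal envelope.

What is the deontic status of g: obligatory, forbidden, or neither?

By case analysis on w: premise 5 gives O(w -> n) and premise 2 gives O(~w -> n), so O(n) either way.
With premise 11, O(n -> ~s), the K-axiom yields O(~s).
The contrapositive of premise 9 (O(~p -> s)) is O(~s -> p), and O(~s) is already established, so O(p).
Premise 3 is O(~c -> ~p); contrapositively O(p -> c). Since O(p) holds, K gives O(c).
The contrapositive of premise 4 (O(v -> ~c)) is O(c -> ~v), and O(c) is already established, so O(~v).
Premise 1, O(~g -> v), contraposes to O(~v -> g); with O(~v) we get O(g).
Premises 6, 7, 8, 10 do not contribute to this derivation.
Hence g is obligatory.

Obligatory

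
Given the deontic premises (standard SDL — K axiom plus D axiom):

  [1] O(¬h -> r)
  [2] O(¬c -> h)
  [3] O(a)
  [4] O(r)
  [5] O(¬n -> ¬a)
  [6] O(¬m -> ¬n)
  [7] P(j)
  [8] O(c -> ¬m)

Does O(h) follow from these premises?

Yes

From premise 3 we have O(a).
Premise 5 is O(¬n -> ¬a); contrapositively O(a -> n). Since O(a) holds, K gives O(n).
Premise 6, O(¬m -> ¬n), contraposes to O(n -> m); with O(n) we get O(m).
The contrapositive of premise 8 (O(c -> ¬m)) is O(m -> ¬c), and O(m) is already established, so O(¬c).
Premise 2 is O(¬c -> h); since O(¬c), deontic closure gives O(h).
Premises 1, 4, 7 do not contribute to this derivation.
So O(h) follows.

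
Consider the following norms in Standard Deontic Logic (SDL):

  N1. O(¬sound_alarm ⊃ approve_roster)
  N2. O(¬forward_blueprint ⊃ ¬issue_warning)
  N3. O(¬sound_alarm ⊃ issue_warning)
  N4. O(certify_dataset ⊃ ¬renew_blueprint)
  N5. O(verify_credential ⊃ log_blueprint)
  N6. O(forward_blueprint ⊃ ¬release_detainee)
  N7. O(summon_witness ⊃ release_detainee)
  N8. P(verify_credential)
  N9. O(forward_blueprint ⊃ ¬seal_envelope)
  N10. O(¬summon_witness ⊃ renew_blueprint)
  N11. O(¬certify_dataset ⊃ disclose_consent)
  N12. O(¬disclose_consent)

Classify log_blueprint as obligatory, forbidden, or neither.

Premise 5 is O(verify_credential ⊃ log_blueprint), but O(verify_credential) is not derivable from the premises (the permission P(verify_credential) asserts only ¬O(¬verify_credential), not O(verify_credential)), so it does not yield O(log_blueprint).
No premise or chain of K-axiom applications forces O(log_blueprint), and none forces O(¬log_blueprint). So log_blueprint is neither obligatory nor forbidden under these norms.

Neither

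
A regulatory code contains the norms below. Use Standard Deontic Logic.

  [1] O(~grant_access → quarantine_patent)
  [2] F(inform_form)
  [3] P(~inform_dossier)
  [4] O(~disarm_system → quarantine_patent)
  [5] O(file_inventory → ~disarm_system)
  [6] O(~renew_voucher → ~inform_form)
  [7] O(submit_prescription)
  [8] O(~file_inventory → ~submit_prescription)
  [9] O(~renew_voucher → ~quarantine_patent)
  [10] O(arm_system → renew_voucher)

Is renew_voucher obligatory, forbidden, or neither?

Obligatory

Premise 7 states O(submit_prescription) outright.
Premise 8 is O(~file_inventory → ~submit_prescription); contrapositively O(submit_prescription → file_inventory). Since O(submit_prescription) holds, K gives O(file_inventory).
Applying K to premise 5 (O(file_inventory → ~disarm_system)) and O(file_inventory) yields O(~disarm_system).
With premise 4, O(~disarm_system → quarantine_patent), the K-axiom yields O(quarantine_patent).
Premise 9, O(~renew_voucher → ~quarantine_patent), contraposes to O(quarantine_patent → renew_voucher); with O(quarantine_patent) we get O(renew_voucher).
Premises 1, 2, 3, 6, 10 do not contribute to this derivation.
Hence renew_voucher is obligatory.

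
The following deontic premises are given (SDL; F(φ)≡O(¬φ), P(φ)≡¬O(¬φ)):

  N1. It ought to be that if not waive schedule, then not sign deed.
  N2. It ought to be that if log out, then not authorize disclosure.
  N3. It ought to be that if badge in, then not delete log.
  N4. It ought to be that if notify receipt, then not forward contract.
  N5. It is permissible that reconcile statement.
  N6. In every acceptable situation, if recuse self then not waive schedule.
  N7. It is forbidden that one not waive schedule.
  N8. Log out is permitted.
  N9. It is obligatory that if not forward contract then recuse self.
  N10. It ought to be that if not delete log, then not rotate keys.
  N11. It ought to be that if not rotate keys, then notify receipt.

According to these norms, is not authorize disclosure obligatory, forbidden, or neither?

Premise 2 is O(log_out → ¬authorize_disclosure), but O(log_out) is not derivable from the premises (the permission P(log_out) asserts only ¬O(¬log_out), not O(log_out)), so it does not yield O(¬authorize_disclosure).
No premise or chain of K-axiom applications forces O(¬authorize_disclosure), and none forces O(authorize_disclosure). So ¬authorize_disclosure is neither obligatory nor forbidden under these norms.

Neither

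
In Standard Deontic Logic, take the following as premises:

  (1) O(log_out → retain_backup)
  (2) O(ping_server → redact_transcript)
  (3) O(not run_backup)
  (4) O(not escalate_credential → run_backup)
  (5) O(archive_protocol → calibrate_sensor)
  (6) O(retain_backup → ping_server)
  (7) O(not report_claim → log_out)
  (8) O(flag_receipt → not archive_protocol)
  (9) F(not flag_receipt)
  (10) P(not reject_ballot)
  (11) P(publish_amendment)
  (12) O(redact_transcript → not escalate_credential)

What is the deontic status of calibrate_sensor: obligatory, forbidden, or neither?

Neither

Premise 5 is O(archive_protocol → calibrate_sensor), but O(archive_protocol) is not derivable from the premises, so it does not yield O(calibrate_sensor).
No premise or chain of K-axiom applications forces O(calibrate_sensor), and none forces O(not calibrate_sensor). So calibrate_sensor is neither obligatory nor forbidden under these norms.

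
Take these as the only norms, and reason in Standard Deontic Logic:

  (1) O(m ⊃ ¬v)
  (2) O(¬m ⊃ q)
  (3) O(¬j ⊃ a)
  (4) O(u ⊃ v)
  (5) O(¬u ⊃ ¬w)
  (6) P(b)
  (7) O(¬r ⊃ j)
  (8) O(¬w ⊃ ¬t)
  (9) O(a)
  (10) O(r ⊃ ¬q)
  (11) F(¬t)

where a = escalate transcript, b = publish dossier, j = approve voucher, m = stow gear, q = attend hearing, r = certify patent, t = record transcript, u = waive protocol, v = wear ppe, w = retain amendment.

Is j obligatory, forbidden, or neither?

Obligatory

Premise 11 is F(¬t), i.e. O(t).
Premise 8, O(¬w ⊃ ¬t), contraposes to O(t ⊃ w); with O(t) we get O(w).
Premise 5 is O(¬u ⊃ ¬w); contrapositively O(w ⊃ u). Since O(w) holds, K gives O(u).
Premise 4 is O(u ⊃ v); since O(u), deontic closure gives O(v).
Premise 1, O(m ⊃ ¬v), contraposes to O(v ⊃ ¬m); with O(v) we get O(¬m).
From O(¬m) and premise 2, O(¬m ⊃ q), we obtain O(q).
Premise 10, O(r ⊃ ¬q), contraposes to O(q ⊃ ¬r); with O(q) we get O(¬r).
From O(¬r) and premise 7, O(¬r ⊃ j), we obtain O(j).
Premises 3, 6, 9 do not contribute to this derivation.
Hence j is obligatory.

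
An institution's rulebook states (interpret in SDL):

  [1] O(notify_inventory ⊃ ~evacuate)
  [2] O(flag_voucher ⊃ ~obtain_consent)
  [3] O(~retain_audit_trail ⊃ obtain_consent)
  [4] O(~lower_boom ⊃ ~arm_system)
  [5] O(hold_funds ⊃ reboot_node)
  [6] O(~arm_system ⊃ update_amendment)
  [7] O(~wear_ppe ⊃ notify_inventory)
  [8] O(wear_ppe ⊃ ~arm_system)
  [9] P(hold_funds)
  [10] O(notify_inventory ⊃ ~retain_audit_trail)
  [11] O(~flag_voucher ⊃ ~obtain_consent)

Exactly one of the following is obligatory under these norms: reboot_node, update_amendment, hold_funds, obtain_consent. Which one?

update_amendment

Premises 2 and 11 are O(flag_voucher ⊃ ~obtain_consent) and O(~flag_voucher ⊃ ~obtain_consent); every ideal world satisfies flag_voucher or ~flag_voucher, so in either case ~obtain_consent holds — hence O(~obtain_consent).
The contrapositive of premise 3 (O(~retain_audit_trail ⊃ obtain_consent)) is O(~obtain_consent ⊃ retain_audit_trail), and O(~obtain_consent) is already established, so O(retain_audit_trail).
The contrapositive of premise 10 (O(notify_inventory ⊃ ~retain_audit_trail)) is O(retain_audit_trail ⊃ ~notify_inventory), and O(retain_audit_trail) is already established, so O(~notify_inventory).
Premise 7 is O(~wear_ppe ⊃ notify_inventory); contrapositively O(~notify_inventory ⊃ wear_ppe). Since O(~notify_inventory) holds, K gives O(wear_ppe).
With premise 8, O(wear_ppe ⊃ ~arm_system), the K-axiom yields O(~arm_system).
With premise 6, O(~arm_system ⊃ update_amendment), the K-axiom yields O(update_amendment).
So O(update_amendment) holds — update_amendment is obligatory. None of the other listed options is made obligatory by any chain of premises.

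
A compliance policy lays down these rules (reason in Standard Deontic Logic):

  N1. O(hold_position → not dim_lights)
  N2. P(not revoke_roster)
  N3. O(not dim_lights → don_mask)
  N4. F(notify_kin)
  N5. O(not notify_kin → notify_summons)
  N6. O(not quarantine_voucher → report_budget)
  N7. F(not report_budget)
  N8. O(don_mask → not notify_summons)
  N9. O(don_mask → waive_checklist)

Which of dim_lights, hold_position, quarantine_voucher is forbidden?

Premise 4, F(notify_kin), is equivalent to O(not notify_kin).
From O(not notify_kin) and premise 5, O(not notify_kin → notify_summons), we obtain O(notify_summons).
The contrapositive of premise 8 (O(don_mask → not notify_summons)) is O(notify_summons → not don_mask), and O(notify_summons) is already established, so O(not don_mask).
Premise 3 is O(not dim_lights → don_mask); contrapositively O(not don_mask → dim_lights). Since O(not don_mask) holds, K gives O(dim_lights).
Premise 1 is O(hold_position → not dim_lights); contrapositively O(dim_lights → not hold_position). Since O(dim_lights) holds, K gives O(not hold_position).
So O(not hold_position) holds, i.e. hold_position is forbidden. None of the other listed options is forbidden under the premises.

hold_position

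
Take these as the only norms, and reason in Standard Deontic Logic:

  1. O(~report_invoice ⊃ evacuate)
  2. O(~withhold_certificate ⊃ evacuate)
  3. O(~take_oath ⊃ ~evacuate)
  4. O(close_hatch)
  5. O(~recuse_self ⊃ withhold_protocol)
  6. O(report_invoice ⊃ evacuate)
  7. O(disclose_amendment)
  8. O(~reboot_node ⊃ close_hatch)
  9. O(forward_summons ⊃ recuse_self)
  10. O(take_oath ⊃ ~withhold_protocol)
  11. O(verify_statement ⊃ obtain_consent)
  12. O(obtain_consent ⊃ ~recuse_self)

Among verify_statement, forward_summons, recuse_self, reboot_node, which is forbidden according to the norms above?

verify_statement

Premises 6 and 1 are O(report_invoice ⊃ evacuate) and O(~report_invoice ⊃ evacuate); every ideal world satisfies report_invoice or ~report_invoice, so in either case evacuate holds — hence O(evacuate).
Premise 3 is O(~take_oath ⊃ ~evacuate); contrapositively O(evacuate ⊃ take_oath). Since O(evacuate) holds, K gives O(take_oath).
Premise 10 is O(take_oath ⊃ ~withhold_protocol); since O(take_oath), deontic closure gives O(~withhold_protocol).
Premise 5, O(~recuse_self ⊃ withhold_protocol), contraposes to O(~withhold_protocol ⊃ recuse_self); with O(~withhold_protocol) we get O(recuse_self).
The contrapositive of premise 12 (O(obtain_consent ⊃ ~recuse_self)) is O(recuse_self ⊃ ~obtain_consent), and O(recuse_self) is already established, so O(~obtain_consent).
Premise 11, O(verify_statement ⊃ obtain_consent), contraposes to O(~obtain_consent ⊃ ~verify_statement); with O(~obtain_consent) we get O(~verify_statement).
So O(~verify_statement) holds, i.e. verify_statement is forbidden. None of the other listed options is forbidden under the premises.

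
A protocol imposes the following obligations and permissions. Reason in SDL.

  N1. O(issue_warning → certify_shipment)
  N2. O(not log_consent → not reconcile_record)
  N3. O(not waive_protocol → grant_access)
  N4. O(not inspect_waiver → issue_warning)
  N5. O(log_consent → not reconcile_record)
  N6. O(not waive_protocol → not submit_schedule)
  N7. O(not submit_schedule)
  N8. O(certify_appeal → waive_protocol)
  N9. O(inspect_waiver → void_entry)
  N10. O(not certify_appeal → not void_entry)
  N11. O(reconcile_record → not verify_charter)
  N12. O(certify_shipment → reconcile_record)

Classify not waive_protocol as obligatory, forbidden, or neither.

Premises 5 and 2 are O(log_consent → not reconcile_record) and O(not log_consent → not reconcile_record); every ideal world satisfies log_consent or not log_consent, so in either case not reconcile_record holds — hence O(not reconcile_record).
Premise 12, O(certify_shipment → reconcile_record), contraposes to O(not reconcile_record → not certify_shipment); with O(not reconcile_record) we get O(not certify_shipment).
Premise 1, O(issue_warning → certify_shipment), contraposes to O(not certify_shipment → not issue_warning); with O(not certify_shipment) we get O(not issue_warning).
The contrapositive of premise 4 (O(not inspect_waiver → issue_warning)) is O(not issue_warning → inspect_waiver), and O(not issue_warning) is already established, so O(inspect_waiver).
Applying K to premise 9 (O(inspect_waiver → void_entry)) and O(inspect_waiver) yields O(void_entry).
The contrapositive of premise 10 (O(not certify_appeal → not void_entry)) is O(void_entry → certify_appeal), and O(void_entry) is already established, so O(certify_appeal).
From O(certify_appeal) and premise 8, O(certify_appeal → waive_protocol), we obtain O(waive_protocol).
Premises 3, 6, 7, 11 do not contribute to this derivation.
Thus O(waive_protocol), which is F(not waive_protocol): not waive_protocol is forbidden.

Forbidden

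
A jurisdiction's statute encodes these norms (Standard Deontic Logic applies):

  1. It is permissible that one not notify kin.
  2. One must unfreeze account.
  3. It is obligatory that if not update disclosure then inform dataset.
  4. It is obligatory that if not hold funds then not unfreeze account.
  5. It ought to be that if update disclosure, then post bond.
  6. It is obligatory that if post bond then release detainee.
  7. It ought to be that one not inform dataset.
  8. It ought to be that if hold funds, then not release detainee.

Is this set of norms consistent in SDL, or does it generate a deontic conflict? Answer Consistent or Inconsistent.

Premise 7 states O(¬inform_dataset) outright.
Premise 3, O(¬update_disclosure → inform_dataset), contraposes to O(¬inform_dataset → update_disclosure); with O(¬inform_dataset) we get O(update_disclosure).
With premise 5, O(update_disclosure → post_bond), the K-axiom yields O(post_bond).
From O(post_bond) and premise 6, O(post_bond → release_detainee), we obtain O(release_detainee).
Premise 8, O(hold_funds → ¬release_detainee), contraposes to O(release_detainee → ¬hold_funds); with O(release_detainee) we get O(¬hold_funds).
With premise 4, O(¬hold_funds → ¬unfreeze_account), the K-axiom yields O(¬unfreeze_account).
Yet premise 2 states O(unfreeze_account).
We now have both O(¬unfreeze_account) and O(unfreeze_account) — unfreeze_account is simultaneously obligatory and forbidden, violating the D-axiom.

Inconsistent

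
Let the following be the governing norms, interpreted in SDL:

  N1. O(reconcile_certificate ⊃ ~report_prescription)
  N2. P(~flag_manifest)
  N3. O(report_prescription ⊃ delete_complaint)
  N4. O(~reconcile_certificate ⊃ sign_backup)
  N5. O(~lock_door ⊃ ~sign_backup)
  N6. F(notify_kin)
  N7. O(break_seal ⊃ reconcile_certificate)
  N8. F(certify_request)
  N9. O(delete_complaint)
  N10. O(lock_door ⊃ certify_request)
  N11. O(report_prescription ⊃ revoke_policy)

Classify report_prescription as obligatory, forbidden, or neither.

F(certify_request) at premise 8 means O(~certify_request).
Premise 10 is O(lock_door ⊃ certify_request); contrapositively O(~certify_request ⊃ ~lock_door). Since O(~certify_request) holds, K gives O(~lock_door).
Premise 5 is O(~lock_door ⊃ ~sign_backup); since O(~lock_door), deontic closure gives O(~sign_backup).
Premise 4 is O(~reconcile_certificate ⊃ sign_backup); contrapositively O(~sign_backup ⊃ reconcile_certificate). Since O(~sign_backup) holds, K gives O(reconcile_certificate).
Applying K to premise 1 (O(reconcile_certificate ⊃ ~report_prescription)) and O(reconcile_certificate) yields O(~report_prescription).
Premises 2, 3, 6, 7, 9, 11 do not contribute to this derivation.
Thus O(~report_prescription), which is F(report_prescription): report_prescription is forbidden.

Forbidden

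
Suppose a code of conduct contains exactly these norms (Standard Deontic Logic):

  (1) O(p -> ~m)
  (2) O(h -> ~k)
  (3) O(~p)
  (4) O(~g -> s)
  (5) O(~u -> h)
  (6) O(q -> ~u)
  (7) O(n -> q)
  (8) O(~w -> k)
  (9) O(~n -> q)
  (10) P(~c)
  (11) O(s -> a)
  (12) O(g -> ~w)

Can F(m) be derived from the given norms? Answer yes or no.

Premise 1 is O(p -> ~m), but O(p) is not derivable from the premises, so it does not yield O(~m).
No other premise forces O(~m). An ideal world satisfying every premise can still have m true, so F(m) is not derivable.

No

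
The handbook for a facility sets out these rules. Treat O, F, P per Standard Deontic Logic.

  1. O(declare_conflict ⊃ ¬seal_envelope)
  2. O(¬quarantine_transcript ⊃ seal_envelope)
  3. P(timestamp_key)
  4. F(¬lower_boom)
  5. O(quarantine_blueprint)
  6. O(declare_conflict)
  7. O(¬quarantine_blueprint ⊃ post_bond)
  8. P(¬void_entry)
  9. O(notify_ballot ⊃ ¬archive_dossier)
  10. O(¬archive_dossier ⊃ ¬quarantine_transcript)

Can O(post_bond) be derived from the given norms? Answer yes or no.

Premise 7 is O(¬quarantine_blueprint ⊃ post_bond), but O(¬quarantine_blueprint) is not derivable from the premises, so it does not yield O(post_bond).
No other premise forces O(post_bond). An ideal world satisfying every premise can still have post_bond false, so O(post_bond) is not derivable.

No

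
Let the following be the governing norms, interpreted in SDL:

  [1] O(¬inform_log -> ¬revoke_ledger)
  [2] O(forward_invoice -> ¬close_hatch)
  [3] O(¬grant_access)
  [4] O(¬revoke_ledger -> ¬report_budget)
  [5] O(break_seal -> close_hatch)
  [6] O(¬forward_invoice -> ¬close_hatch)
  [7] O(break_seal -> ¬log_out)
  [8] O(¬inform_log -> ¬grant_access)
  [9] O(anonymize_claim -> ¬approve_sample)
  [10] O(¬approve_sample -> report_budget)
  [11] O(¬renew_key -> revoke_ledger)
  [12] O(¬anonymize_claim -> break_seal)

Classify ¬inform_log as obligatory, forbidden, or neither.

By case analysis on forward_invoice: premise 2 gives O(forward_invoice -> ¬close_hatch) and premise 6 gives O(¬forward_invoice -> ¬close_hatch), so O(¬close_hatch) either way.
Premise 5, O(break_seal -> close_hatch), contraposes to O(¬close_hatch -> ¬break_seal); with O(¬close_hatch) we get O(¬break_seal).
The contrapositive of premise 12 (O(¬anonymize_claim -> break_seal)) is O(¬break_seal -> anonymize_claim), and O(¬break_seal) is already established, so O(anonymize_claim).
Applying K to premise 9 (O(anonymize_claim -> ¬approve_sample)) and O(anonymize_claim) yields O(¬approve_sample).
Applying K to premise 10 (O(¬approve_sample -> report_budget)) and O(¬approve_sample) yields O(report_budget).
Premise 4 is O(¬revoke_ledger -> ¬report_budget); contrapositively O(report_budget -> revoke_ledger). Since O(report_budget) holds, K gives O(revoke_ledger).
Premise 1, O(¬inform_log -> ¬revoke_ledger), contraposes to O(revoke_ledger -> inform_log); with O(revoke_ledger) we get O(inform_log).
Premises 3, 7, 8, 11 do not contribute to this derivation.
Thus O(inform_log), which is F(¬inform_log): ¬inform_log is forbidden.

Forbidden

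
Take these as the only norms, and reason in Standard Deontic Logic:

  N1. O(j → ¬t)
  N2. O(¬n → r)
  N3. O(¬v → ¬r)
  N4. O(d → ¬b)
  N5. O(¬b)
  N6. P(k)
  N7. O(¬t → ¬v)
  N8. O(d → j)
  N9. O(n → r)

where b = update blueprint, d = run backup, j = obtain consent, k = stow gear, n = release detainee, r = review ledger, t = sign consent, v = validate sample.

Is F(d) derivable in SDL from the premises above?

Premises 9 and 2 cover both cases: O(n → r) and O(¬n → r). Since n ∨ ¬n is a tautology, O(r) follows.
Premise 3 is O(¬v → ¬r); contrapositively O(r → v). Since O(r) holds, K gives O(v).
Premise 7 is O(¬t → ¬v); contrapositively O(v → t). Since O(v) holds, K gives O(t).
Premise 1 is O(j → ¬t); contrapositively O(t → ¬j). Since O(t) holds, K gives O(¬j).
Premise 8 is O(d → j); contrapositively O(¬j → ¬d). Since O(¬j) holds, K gives O(¬d).
Premises 4, 5, 6 do not contribute to this derivation.
So O(¬d) holds, i.e. F(d). The claim follows.

Yes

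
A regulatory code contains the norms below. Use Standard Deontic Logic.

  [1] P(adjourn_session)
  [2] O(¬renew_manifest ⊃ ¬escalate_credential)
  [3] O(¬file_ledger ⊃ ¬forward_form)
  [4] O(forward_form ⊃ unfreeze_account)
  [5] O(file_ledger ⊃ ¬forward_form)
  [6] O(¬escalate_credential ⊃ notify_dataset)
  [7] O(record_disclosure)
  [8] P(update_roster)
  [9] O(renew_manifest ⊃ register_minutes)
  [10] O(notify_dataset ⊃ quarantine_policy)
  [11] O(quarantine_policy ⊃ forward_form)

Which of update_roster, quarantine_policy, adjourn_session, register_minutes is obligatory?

register_minutes

Premises 3 and 5 cover both cases: O(¬file_ledger ⊃ ¬forward_form) and O(file_ledger ⊃ ¬forward_form). Since ¬file_ledger ∨ file_ledger is a tautology, O(¬forward_form) follows.
Premise 11 is O(quarantine_policy ⊃ forward_form); contrapositively O(¬forward_form ⊃ ¬quarantine_policy). Since O(¬forward_form) holds, K gives O(¬quarantine_policy).
Premise 10, O(notify_dataset ⊃ quarantine_policy), contraposes to O(¬quarantine_policy ⊃ ¬notify_dataset); with O(¬quarantine_policy) we get O(¬notify_dataset).
Premise 6, O(¬escalate_credential ⊃ notify_dataset), contraposes to O(¬notify_dataset ⊃ escalate_credential); with O(¬notify_dataset) we get O(escalate_credential).
Premise 2, O(¬renew_manifest ⊃ ¬escalate_credential), contraposes to O(escalate_credential ⊃ renew_manifest); with O(escalate_credential) we get O(renew_manifest).
Premise 9 is O(renew_manifest ⊃ register_minutes); since O(renew_manifest), deontic closure gives O(register_minutes).
So O(register_minutes) holds — register_minutes is obligatory. None of the other listed options is made obligatory by any chain of premises.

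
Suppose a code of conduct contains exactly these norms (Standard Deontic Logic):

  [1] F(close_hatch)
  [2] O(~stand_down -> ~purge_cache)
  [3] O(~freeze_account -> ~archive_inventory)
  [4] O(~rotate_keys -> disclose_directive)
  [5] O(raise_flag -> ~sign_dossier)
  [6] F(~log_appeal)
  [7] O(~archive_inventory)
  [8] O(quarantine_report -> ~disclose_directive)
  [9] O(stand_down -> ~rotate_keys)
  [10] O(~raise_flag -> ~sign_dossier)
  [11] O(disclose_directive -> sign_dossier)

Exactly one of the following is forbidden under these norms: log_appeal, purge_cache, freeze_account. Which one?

purge_cache

By case analysis on ~raise_flag: premise 10 gives O(~raise_flag -> ~sign_dossier) and premise 5 gives O(raise_flag -> ~sign_dossier), so O(~sign_dossier) either way.
Premise 11 is O(disclose_directive -> sign_dossier); contrapositively O(~sign_dossier -> ~disclose_directive). Since O(~sign_dossier) holds, K gives O(~disclose_directive).
The contrapositive of premise 4 (O(~rotate_keys -> disclose_directive)) is O(~disclose_directive -> rotate_keys), and O(~disclose_directive) is already established, so O(rotate_keys).
The contrapositive of premise 9 (O(stand_down -> ~rotate_keys)) is O(rotate_keys -> ~stand_down), and O(rotate_keys) is already established, so O(~stand_down).
Premise 2 is O(~stand_down -> ~purge_cache); since O(~stand_down), deontic closure gives O(~purge_cache).
So O(~purge_cache) holds, i.e. purge_cache is forbidden. None of the other listed options is forbidden under the premises.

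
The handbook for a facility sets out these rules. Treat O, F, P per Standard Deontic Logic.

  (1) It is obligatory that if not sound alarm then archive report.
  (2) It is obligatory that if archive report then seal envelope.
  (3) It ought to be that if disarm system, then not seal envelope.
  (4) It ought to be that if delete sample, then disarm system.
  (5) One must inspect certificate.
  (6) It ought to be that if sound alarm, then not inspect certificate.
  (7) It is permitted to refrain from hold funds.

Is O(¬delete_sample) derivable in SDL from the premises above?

Premise 5 states O(inspect_certificate) outright.
The contrapositive of premise 6 (O(sound_alarm → ¬inspect_certificate)) is O(inspect_certificate → ¬sound_alarm), and O(inspect_certificate) is already established, so O(¬sound_alarm).
Applying K to premise 1 (O(¬sound_alarm → archive_report)) and O(¬sound_alarm) yields O(archive_report).
With premise 2, O(archive_report → seal_envelope), the K-axiom yields O(seal_envelope).
Premise 3, O(disarm_system → ¬seal_envelope), contraposes to O(seal_envelope → ¬disarm_system); with O(seal_envelope) we get O(¬disarm_system).
Premise 4, O(delete_sample → disarm_system), contraposes to O(¬disarm_system → ¬delete_sample); with O(¬disarm_system) we get O(¬delete_sample).
Premise 7 does not contribute to this derivation.
So O(¬delete_sample) follows.

Yes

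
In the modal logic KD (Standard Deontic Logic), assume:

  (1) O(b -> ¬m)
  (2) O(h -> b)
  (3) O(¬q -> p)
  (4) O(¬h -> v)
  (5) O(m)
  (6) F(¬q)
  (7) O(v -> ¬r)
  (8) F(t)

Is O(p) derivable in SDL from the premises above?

No

Premise 3 is O(¬q -> p), but O(¬q) is not derivable from the premises, so it does not yield O(p).
No other premise forces O(p). An ideal world satisfying every premise can still have p false, so O(p) is not derivable.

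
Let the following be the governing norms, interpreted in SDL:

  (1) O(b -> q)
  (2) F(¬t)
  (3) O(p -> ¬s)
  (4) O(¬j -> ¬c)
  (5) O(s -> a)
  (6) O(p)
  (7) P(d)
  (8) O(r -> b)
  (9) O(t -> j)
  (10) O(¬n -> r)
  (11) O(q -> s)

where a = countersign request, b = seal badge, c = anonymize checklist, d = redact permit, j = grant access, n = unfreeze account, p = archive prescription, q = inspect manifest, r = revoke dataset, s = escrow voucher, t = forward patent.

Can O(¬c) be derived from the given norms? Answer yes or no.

Premise 4 is O(¬j -> ¬c), but O(¬j) is not derivable from the premises, so it does not yield O(¬c).
No other premise forces O(¬c). An ideal world satisfying every premise can still have ¬c false, so O(¬c) is not derivable.

No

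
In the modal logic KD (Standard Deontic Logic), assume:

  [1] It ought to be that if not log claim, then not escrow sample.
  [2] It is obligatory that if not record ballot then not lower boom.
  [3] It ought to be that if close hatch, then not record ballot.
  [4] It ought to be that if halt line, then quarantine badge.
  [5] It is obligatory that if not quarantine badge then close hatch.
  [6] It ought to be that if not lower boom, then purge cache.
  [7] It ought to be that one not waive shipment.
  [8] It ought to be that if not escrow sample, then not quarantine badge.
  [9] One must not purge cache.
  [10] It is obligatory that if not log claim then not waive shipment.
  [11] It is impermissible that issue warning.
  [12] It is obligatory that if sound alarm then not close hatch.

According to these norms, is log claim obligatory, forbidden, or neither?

Premise 9, F(purge_cache), is equivalent to O(¬purge_cache).
The contrapositive of premise 6 (O(¬lower_boom → purge_cache)) is O(¬purge_cache → lower_boom), and O(¬purge_cache) is already established, so O(lower_boom).
Premise 2, O(¬record_ballot → ¬lower_boom), contraposes to O(lower_boom → record_ballot); with O(lower_boom) we get O(record_ballot).
The contrapositive of premise 3 (O(close_hatch → ¬record_ballot)) is O(record_ballot → ¬close_hatch), and O(record_ballot) is already established, so O(¬close_hatch).
The contrapositive of premise 5 (O(¬quarantine_badge → close_hatch)) is O(¬close_hatch → quarantine_badge), and O(¬close_hatch) is already established, so O(quarantine_badge).
Premise 8 is O(¬escrow_sample → ¬quarantine_badge); contrapositively O(quarantine_badge → escrow_sample). Since O(quarantine_badge) holds, K gives O(escrow_sample).
The contrapositive of premise 1 (O(¬log_claim → ¬escrow_sample)) is O(escrow_sample → log_claim), and O(escrow_sample) is already established, so O(log_claim).
Premises 4, 7, 10, 11, 12 do not contribute to this derivation.
Hence log_claim is obligatory.

Obligatory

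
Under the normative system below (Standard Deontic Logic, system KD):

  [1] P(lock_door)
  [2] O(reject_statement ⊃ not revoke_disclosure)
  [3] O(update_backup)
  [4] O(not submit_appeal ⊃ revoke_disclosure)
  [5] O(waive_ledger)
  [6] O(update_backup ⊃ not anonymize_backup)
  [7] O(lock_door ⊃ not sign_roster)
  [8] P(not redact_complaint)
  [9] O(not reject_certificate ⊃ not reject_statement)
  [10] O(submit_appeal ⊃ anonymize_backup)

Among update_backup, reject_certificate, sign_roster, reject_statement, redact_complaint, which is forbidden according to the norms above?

Premise 3 states O(update_backup) outright.
Applying K to premise 6 (O(update_backup ⊃ not anonymize_backup)) and O(update_backup) yields O(not anonymize_backup).
Premise 10 is O(submit_appeal ⊃ anonymize_backup); contrapositively O(not anonymize_backup ⊃ not submit_appeal). Since O(not anonymize_backup) holds, K gives O(not submit_appeal).
With premise 4, O(not submit_appeal ⊃ revoke_disclosure), the K-axiom yields O(revoke_disclosure).
Premise 2, O(reject_statement ⊃ not revoke_disclosure), contraposes to O(revoke_disclosure ⊃ not reject_statement); with O(revoke_disclosure) we get O(not reject_statement).
So O(not reject_statement) holds, i.e. reject_statement is forbidden. None of the other listed options is forbidden under the premises.

reject_statement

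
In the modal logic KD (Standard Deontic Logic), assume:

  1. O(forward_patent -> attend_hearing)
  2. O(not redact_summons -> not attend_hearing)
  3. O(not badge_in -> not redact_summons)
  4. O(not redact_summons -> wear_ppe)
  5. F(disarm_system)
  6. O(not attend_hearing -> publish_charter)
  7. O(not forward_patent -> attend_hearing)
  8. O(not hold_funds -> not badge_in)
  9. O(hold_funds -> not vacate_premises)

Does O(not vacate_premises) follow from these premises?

Premises 7 and 1 are O(not forward_patent -> attend_hearing) and O(forward_patent -> attend_hearing); every ideal world satisfies not forward_patent or forward_patent, so in either case attend_hearing holds — hence O(attend_hearing).
Premise 2, O(not redact_summons -> not attend_hearing), contraposes to O(attend_hearing -> redact_summons); with O(attend_hearing) we get O(redact_summons).
Premise 3 is O(not badge_in -> not redact_summons); contrapositively O(redact_summons -> badge_in). Since O(redact_summons) holds, K gives O(badge_in).
Premise 8, O(not hold_funds -> not badge_in), contraposes to O(badge_in -> hold_funds); with O(badge_in) we get O(hold_funds).
With premise 9, O(hold_funds -> not vacate_premises), the K-axiom yields O(not vacate_premises).
Premises 4, 5, 6 do not contribute to this derivation.
So O(not vacate_premises) follows.

Yes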